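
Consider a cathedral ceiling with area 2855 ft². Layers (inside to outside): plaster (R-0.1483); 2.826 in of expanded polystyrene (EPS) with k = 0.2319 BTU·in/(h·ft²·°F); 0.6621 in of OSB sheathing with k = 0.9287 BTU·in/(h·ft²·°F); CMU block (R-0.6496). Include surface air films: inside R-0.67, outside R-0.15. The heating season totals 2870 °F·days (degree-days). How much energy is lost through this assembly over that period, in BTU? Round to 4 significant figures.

2.826/0.2319 = 12.186
0.6621/0.9287 = 0.71293
R_total = 0.67 + 0.1483 + 12.186 + 0.71293 + 0.6496 + 0.15 = 14.517 ft²·°F·h/BTU
E = A × HDD × 24 / R = 2855 × 2870 × 24 / 14.517 = 13546000 BTU

13550000 BTU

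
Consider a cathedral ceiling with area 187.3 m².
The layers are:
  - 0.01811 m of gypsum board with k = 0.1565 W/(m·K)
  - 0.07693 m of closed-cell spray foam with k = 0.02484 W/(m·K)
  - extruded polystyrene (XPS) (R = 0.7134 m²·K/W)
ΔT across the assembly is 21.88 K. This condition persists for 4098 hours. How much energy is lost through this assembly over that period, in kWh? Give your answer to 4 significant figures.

0.01811/0.1565 = 0.11572
0.07693/0.02484 = 3.097
R_total = 0.11572 + 3.097 + 0.7134 = 3.9261 m²·K/W
Q = 187.3 × 21.88 / 3.9261 = 1043.8 W
E = 1043.8 W × 4098 h / 1000 = 4277.5 kWh

4278 kWh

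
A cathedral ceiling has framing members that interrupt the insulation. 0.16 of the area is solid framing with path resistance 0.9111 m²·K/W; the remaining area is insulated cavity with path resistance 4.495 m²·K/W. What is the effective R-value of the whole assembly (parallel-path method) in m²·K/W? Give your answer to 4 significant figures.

2.759 m²·K/W

U_eff = 0.84/4.495 + 0.16/0.9111 = 0.18687 + 0.17561 = 0.36249
R_eff = 1/U_eff = 2.7587 m²·K/W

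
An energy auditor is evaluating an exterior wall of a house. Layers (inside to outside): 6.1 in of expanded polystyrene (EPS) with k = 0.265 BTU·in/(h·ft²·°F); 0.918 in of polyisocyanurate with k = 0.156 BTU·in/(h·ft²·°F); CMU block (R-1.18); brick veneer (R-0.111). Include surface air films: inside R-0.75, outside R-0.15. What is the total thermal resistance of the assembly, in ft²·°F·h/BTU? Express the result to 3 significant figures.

6.1/0.265 = 23.02
0.918/0.156 = 5.885
R_total = 0.75 + 23.02 + 5.885 + 1.18 + 0.111 + 0.15 = 31.09 ft²·°F·h/BTU

31.1 ft²·°F·h/BTU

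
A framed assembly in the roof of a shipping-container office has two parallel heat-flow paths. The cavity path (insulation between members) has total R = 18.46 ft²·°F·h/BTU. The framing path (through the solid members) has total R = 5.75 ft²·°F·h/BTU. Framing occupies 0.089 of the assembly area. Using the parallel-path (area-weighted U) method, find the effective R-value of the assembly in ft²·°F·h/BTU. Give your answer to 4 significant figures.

15.43 ft²·°F·h/BTU

U_eff = 0.911/18.46 + 0.089/5.75 = 0.04935 + 0.015478 = 0.064828
R_eff = 1/U_eff = 15.425 ft²·°F·h/BTU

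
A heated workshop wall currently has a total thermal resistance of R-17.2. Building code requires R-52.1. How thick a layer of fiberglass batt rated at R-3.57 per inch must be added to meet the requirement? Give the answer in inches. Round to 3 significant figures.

ΔR = 52.1 − 17.2 = 34.9 ft²·°F·h/BTU
L = ΔR / (R/in) = 34.9/3.57 = 9.776 in

9.78 in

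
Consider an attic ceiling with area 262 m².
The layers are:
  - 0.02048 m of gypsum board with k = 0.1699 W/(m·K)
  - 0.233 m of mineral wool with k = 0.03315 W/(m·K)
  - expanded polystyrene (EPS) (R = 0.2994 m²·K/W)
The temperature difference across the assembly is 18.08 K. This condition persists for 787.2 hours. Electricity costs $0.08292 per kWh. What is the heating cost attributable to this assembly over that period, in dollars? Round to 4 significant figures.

0.02048/0.1699 = 0.12054
0.233/0.03315 = 7.0287
R_total = 0.12054 + 7.0287 + 0.2994 = 7.4486 m²·K/W
Q = 262 × 18.08 / 7.4486 = 635.95 W
E = 635.95 W × 787.2 h / 1000 = 500.62 kWh
Cost = 500.62 × 0.08292 = $41.512

41.51 dollars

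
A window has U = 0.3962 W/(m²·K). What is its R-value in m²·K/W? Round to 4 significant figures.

R = 1/U = 1/0.3962 = 2.524

2.524 m²·K/W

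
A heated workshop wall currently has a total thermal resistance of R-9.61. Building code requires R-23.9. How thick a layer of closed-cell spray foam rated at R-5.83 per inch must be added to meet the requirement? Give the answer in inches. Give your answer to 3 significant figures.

ΔR = 23.9 − 9.61 = 14.29 ft²·°F·h/BTU
L = ΔR / (R/in) = 14.29/5.83 = 2.451 in

2.45 in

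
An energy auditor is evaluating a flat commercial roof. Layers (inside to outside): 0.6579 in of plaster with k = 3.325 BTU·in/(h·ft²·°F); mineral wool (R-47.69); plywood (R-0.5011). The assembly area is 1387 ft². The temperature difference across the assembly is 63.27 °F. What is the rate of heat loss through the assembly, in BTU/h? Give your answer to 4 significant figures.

0.6579/3.325 = 0.19786
R_total = 0.19786 + 47.69 + 0.5011 = 48.389 ft²·°F·h/BTU
Q = A·ΔT/R = 1387 × 63.27 / 48.389 = 1813.5 BTU/h

1814 BTU/h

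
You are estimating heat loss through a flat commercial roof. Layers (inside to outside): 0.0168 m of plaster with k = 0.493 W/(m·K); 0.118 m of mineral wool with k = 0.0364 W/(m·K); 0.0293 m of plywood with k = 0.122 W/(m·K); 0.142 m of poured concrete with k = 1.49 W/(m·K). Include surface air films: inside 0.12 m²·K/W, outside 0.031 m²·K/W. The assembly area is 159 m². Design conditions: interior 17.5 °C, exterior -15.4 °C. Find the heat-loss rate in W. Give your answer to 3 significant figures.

0.0168/0.493 = 0.03408
0.118/0.0364 = 3.242
0.0293/0.122 = 0.2402
0.142/1.49 = 0.0953
R_total = 0.12 + 0.03408 + 3.242 + 0.2402 + 0.0953 + 0.031 = 3.762 m²·K/W
Q = A·ΔT/R = 159 × (17.5 − (-15.4)) / 3.762 = 1390 W

1390 W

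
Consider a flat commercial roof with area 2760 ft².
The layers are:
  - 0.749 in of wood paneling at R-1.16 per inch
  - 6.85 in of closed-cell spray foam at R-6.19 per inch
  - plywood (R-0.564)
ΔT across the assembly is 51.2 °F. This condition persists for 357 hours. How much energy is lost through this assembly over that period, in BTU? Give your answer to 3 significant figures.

1150000 BTU

0.749 × 1.16 = 0.8688
6.85 × 6.19 = 42.4
R_total = 0.8688 + 42.4 + 0.564 = 43.83 ft²·°F·h/BTU
Q = 2760 × 51.2 / 43.83 = 3224 BTU/h
E = 3224 × 357 = 1151000 BTU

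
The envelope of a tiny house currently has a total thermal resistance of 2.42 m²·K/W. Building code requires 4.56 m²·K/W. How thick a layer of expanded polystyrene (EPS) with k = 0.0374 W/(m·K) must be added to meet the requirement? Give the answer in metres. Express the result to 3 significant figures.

0.0800 m

ΔR = 4.56 − 2.42 = 2.14 m²·K/W
L = ΔR × k = 2.14 × 0.0374 = 0.08004 m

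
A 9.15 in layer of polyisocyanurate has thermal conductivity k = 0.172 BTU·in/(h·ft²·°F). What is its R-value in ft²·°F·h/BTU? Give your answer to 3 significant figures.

53.2 ft²·°F·h/BTU

R = L/k = 9.15/0.172 = 53.2 ft²·°F·h/BTU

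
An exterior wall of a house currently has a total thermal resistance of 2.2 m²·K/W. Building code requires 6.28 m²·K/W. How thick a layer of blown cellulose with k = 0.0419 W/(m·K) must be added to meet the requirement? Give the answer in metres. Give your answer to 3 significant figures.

ΔR = 6.28 − 2.2 = 4.08 m²·K/W
L = ΔR × k = 4.08 × 0.0419 = 0.171 m

0.171 m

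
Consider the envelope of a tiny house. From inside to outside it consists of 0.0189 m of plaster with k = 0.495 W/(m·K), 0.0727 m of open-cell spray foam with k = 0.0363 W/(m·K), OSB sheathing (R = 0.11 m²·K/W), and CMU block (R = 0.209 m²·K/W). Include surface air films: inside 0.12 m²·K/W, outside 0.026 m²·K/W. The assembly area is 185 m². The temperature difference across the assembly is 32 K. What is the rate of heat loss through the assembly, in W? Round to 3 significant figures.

2360 W

0.0189/0.495 = 0.03818
0.0727/0.0363 = 2.003
R_total = 0.12 + 0.03818 + 2.003 + 0.11 + 0.209 + 0.026 = 2.506 m²·K/W
Q = A·ΔT/R = 185 × 32 / 2.506 = 2362 W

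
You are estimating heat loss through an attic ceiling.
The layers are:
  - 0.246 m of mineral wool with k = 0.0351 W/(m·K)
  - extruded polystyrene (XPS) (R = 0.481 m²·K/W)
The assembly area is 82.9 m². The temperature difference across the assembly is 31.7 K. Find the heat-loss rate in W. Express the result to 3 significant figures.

0.246/0.0351 = 7.009
R_total = 7.009 + 0.481 = 7.49 m²·K/W
Q = A·ΔT/R = 82.9 × 31.7 / 7.49 = 350.9 W

351 W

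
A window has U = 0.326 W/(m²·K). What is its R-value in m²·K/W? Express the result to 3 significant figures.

R = 1/U = 1/0.326 = 3.067

3.07 m²·K/W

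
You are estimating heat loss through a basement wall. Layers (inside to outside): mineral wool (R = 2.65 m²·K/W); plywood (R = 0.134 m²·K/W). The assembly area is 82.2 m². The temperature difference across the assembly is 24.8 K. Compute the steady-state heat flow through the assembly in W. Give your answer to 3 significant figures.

R_total = 2.65 + 0.134 = 2.784 m²·K/W
Q = A·ΔT/R = 82.2 × 24.8 / 2.784 = 732.2 W

732 W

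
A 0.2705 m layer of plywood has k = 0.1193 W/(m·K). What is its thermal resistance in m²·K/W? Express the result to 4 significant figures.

2.267 m²·K/W

R = L/k = 0.2705/0.1193 = 2.2674 m²·K/W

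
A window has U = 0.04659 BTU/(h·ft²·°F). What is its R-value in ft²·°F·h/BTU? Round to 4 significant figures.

21.46 ft²·°F·h/BTU

R = 1/U = 1/0.04659 = 21.464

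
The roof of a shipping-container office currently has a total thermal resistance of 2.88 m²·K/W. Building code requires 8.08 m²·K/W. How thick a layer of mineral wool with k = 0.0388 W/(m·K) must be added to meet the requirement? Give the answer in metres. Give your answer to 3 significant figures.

0.202 m

ΔR = 8.08 − 2.88 = 5.2 m²·K/W
L = ΔR × k = 5.2 × 0.0388 = 0.2018 m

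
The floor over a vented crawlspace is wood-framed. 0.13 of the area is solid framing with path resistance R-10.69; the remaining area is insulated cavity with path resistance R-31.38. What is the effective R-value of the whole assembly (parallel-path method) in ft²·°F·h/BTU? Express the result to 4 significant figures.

U_eff = 0.87/31.38 + 0.13/10.69 = 0.027725 + 0.012161 = 0.039886
R_eff = 1/U_eff = 25.072 ft²·°F·h/BTU

25.07 ft²·°F·h/BTU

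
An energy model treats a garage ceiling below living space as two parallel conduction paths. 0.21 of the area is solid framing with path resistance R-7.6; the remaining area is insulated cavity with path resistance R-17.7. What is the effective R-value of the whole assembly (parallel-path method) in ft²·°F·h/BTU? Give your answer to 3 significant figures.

U_eff = 0.79/17.7 + 0.21/7.6 = 0.04463 + 0.02763 = 0.07226
R_eff = 1/U_eff = 13.84 ft²·°F·h/BTU

13.8 ft²·°F·h/BTU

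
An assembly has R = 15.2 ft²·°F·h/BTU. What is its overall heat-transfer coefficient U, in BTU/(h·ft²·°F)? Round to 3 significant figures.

U = 1/R = 1/15.2 = 0.06579

0.0658 BTU/(h·ft²·°F)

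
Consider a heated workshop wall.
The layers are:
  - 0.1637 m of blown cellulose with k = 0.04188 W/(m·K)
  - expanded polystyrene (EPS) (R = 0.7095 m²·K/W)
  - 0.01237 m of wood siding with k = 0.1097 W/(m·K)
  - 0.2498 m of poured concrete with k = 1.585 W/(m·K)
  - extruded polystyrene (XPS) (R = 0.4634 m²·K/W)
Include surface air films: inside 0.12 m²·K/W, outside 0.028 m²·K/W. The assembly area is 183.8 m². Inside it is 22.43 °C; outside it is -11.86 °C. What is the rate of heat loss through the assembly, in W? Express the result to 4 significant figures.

0.1637/0.04188 = 3.9088
0.01237/0.1097 = 0.11276
0.2498/1.585 = 0.1576
R_total = 0.12 + 3.9088 + 0.7095 + 0.11276 + 0.1576 + 0.4634 + 0.028 = 5.5001 m²·K/W
Q = A·ΔT/R = 183.8 × (22.43 − (-11.86)) / 5.5001 = 1145.9 W

1146 W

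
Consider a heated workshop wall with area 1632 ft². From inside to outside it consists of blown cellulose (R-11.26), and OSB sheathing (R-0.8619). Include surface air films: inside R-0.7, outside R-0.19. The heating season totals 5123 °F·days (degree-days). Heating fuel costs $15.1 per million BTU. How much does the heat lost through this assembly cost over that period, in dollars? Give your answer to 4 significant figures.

R_total = 0.7 + 11.26 + 0.8619 + 0.19 = 13.012 ft²·°F·h/BTU
E = A × HDD × 24 / R = 1632 × 5123 × 24 / 13.012 = 15421000 BTU
Cost = 15421000/10⁶ × 15.1 = $232.86

232.9 dollars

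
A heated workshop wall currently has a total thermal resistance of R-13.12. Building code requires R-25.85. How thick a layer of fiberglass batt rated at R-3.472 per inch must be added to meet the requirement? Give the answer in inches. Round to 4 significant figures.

ΔR = 25.85 − 13.12 = 12.73 ft²·°F·h/BTU
L = ΔR / (R/in) = 12.73/3.472 = 3.6665 in

3.666 in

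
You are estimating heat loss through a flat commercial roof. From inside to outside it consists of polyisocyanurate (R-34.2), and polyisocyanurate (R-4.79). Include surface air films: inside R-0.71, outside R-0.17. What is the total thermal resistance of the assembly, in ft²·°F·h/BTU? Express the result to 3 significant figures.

39.9 ft²·°F·h/BTU

R_total = 0.71 + 34.2 + 4.79 + 0.17 = 39.87 ft²·°F·h/BTU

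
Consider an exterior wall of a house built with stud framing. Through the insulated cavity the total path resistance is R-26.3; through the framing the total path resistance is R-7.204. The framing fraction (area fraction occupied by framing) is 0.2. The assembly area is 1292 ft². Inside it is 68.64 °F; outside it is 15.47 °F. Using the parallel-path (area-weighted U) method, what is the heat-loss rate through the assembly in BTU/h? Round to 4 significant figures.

3997 BTU/h

U_eff = 0.8/26.3 + 0.2/7.204 = 0.030418 + 0.027762 = 0.058181
R_eff = 1/U_eff = 17.188 ft²·°F·h/BTU
Q = 1292 × (68.64 − 15.47) / 17.188 = 3996.8 BTU/h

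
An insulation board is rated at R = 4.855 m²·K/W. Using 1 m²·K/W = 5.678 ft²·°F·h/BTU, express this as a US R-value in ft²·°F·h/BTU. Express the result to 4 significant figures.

R_US = 4.855 × 5.678 = 27.567

27.57 ft²·°F·h/BTU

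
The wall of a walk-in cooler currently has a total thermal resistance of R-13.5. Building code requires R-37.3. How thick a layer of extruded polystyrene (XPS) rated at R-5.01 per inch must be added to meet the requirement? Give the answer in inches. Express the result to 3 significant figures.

4.75 in

ΔR = 37.3 − 13.5 = 23.8 ft²·°F·h/BTU
L = ΔR / (R/in) = 23.8/5.01 = 4.75 in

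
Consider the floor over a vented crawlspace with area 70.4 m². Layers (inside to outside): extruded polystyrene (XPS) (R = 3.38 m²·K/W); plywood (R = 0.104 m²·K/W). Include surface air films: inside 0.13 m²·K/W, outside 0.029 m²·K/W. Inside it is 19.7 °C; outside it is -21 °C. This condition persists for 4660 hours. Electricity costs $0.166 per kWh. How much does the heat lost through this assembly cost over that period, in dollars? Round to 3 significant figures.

608 dollars

R_total = 0.13 + 3.38 + 0.104 + 0.029 = 3.643 m²·K/W
Q = 70.4 × (19.7 − (-21)) / 3.643 = 786.5 W
E = 786.5 W × 4660 h / 1000 = 3665 kWh
Cost = 3665 × 0.166 = $608.4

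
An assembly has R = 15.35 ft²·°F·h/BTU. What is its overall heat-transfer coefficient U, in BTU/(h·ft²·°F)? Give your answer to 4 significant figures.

0.06515 BTU/(h·ft²·°F)

U = 1/R = 1/15.35 = 0.065147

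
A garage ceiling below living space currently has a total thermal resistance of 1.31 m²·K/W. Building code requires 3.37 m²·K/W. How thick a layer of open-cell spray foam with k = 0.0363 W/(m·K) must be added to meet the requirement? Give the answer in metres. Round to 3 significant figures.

ΔR = 3.37 − 1.31 = 2.06 m²·K/W
L = ΔR × k = 2.06 × 0.0363 = 0.07478 m

0.0748 m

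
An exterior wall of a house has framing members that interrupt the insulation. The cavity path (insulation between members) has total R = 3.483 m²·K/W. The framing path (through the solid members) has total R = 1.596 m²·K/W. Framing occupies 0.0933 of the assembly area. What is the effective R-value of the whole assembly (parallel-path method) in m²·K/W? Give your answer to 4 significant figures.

U_eff = 0.9067/3.483 + 0.0933/1.596 = 0.26032 + 0.058459 = 0.31878
R_eff = 1/U_eff = 3.137 m²·K/W

3.137 m²·K/W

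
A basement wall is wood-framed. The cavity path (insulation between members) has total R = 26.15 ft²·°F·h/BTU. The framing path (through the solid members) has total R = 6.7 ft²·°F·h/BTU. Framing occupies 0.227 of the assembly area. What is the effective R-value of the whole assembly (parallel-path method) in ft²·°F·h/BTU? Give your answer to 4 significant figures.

U_eff = 0.773/26.15 + 0.227/6.7 = 0.02956 + 0.033881 = 0.063441
R_eff = 1/U_eff = 15.763 ft²·°F·h/BTU

15.76 ft²·°F·h/BTU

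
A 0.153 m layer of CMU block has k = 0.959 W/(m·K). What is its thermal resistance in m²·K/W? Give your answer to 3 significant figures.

R = L/k = 0.153/0.959 = 0.1595 m²·K/W

0.160 m²·K/W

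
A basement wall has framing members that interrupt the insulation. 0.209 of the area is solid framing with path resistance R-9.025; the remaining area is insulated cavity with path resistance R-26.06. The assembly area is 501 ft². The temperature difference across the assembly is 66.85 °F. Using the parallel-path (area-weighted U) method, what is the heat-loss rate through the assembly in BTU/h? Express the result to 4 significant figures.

U_eff = 0.791/26.06 + 0.209/9.025 = 0.030353 + 0.023158 = 0.053511
R_eff = 1/U_eff = 18.688 ft²·°F·h/BTU
Q = 501 × 66.85 / 18.688 = 1792.2 BTU/h

1792 BTU/h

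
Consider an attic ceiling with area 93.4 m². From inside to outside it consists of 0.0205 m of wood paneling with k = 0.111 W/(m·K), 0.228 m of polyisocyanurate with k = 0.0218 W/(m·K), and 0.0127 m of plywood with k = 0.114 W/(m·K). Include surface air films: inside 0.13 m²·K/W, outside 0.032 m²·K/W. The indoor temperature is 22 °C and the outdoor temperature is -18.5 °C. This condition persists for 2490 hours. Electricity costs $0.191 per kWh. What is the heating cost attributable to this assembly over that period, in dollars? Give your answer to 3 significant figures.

165 dollars

0.0205/0.111 = 0.1847
0.228/0.0218 = 10.46
0.0127/0.114 = 0.1114
R_total = 0.13 + 0.1847 + 10.46 + 0.1114 + 0.032 = 10.92 m²·K/W
Q = 93.4 × (22 − (-18.5)) / 10.92 = 346.5 W
E = 346.5 W × 2490 h / 1000 = 862.8 kWh
Cost = 862.8 × 0.191 = $164.8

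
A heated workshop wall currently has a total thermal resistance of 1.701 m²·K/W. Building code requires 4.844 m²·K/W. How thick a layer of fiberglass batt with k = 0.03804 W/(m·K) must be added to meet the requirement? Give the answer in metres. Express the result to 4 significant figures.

0.1196 m

ΔR = 4.844 − 1.701 = 3.143 m²·K/W
L = ΔR × k = 3.143 × 0.03804 = 0.11956 m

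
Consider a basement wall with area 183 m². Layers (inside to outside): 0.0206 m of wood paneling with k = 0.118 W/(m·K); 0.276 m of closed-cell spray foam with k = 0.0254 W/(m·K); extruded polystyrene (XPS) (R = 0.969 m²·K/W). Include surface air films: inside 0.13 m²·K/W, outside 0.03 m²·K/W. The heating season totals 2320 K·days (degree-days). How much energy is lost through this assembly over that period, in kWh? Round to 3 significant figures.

837 kWh

0.0206/0.118 = 0.1746
0.276/0.0254 = 10.87
R_total = 0.13 + 0.1746 + 10.87 + 0.969 + 0.03 = 12.17 m²·K/W
E = A × HDD × 24 / R / 1000 = 183 × 2320 × 24 / 12.17 / 1000 = 837.3 kWh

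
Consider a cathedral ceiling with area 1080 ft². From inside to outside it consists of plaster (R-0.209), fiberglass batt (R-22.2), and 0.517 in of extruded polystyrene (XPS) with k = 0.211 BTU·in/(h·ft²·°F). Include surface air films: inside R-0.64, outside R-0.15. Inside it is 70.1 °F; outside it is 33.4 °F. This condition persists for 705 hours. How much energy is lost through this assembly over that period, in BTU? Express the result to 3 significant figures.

1090000 BTU

0.517/0.211 = 2.45
R_total = 0.64 + 0.209 + 22.2 + 2.45 + 0.15 = 25.65 ft²·°F·h/BTU
Q = 1080 × (70.1 − 33.4) / 25.65 = 1545 BTU/h
E = 1545 × 705 = 1089000 BTU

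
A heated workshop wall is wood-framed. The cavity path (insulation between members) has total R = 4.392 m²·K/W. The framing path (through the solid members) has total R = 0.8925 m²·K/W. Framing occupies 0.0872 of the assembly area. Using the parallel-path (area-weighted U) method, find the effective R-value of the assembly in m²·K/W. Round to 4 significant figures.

U_eff = 0.9128/4.392 + 0.0872/0.8925 = 0.20783 + 0.097703 = 0.30554
R_eff = 1/U_eff = 3.2729 m²·K/W

3.273 m²·K/W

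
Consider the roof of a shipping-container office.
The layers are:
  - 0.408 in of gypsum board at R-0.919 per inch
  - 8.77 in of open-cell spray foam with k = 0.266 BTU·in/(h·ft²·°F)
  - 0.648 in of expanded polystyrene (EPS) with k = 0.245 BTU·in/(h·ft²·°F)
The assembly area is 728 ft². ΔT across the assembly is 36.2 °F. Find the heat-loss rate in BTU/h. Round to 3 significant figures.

732 BTU/h

0.408 × 0.919 = 0.375
8.77/0.266 = 32.97
0.648/0.245 = 2.645
R_total = 0.375 + 32.97 + 2.645 = 35.99 ft²·°F·h/BTU
Q = A·ΔT/R = 728 × 36.2 / 35.99 = 732.3 BTU/h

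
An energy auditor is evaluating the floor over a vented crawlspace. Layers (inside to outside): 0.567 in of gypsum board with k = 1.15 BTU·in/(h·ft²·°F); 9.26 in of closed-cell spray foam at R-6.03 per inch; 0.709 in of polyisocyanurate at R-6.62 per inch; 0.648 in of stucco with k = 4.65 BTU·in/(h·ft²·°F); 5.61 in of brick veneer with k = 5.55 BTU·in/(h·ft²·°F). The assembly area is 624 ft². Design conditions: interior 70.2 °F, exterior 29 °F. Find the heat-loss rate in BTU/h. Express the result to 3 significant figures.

413 BTU/h

0.567/1.15 = 0.493
9.26 × 6.03 = 55.84
0.709 × 6.62 = 4.694
0.648/4.65 = 0.1394
5.61/5.55 = 1.011
R_total = 0.493 + 55.84 + 4.694 + 0.1394 + 1.011 = 62.17 ft²·°F·h/BTU
Q = A·ΔT/R = 624 × (70.2 − 29) / 62.17 = 413.5 BTU/h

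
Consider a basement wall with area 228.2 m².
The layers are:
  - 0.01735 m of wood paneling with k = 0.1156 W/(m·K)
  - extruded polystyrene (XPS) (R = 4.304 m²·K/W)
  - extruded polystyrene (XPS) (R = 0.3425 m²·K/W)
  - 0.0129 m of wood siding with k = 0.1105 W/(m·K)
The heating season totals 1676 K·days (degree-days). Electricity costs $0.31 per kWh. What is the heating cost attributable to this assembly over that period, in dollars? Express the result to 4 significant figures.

0.01735/0.1156 = 0.15009
0.0129/0.1105 = 0.11674
R_total = 0.15009 + 4.304 + 0.3425 + 0.11674 = 4.9133 m²·K/W
E = A × HDD × 24 / R / 1000 = 228.2 × 1676 × 24 / 4.9133 / 1000 = 1868.2 kWh
Cost = 1868.2 × 0.31 = $579.14

579.1 dollars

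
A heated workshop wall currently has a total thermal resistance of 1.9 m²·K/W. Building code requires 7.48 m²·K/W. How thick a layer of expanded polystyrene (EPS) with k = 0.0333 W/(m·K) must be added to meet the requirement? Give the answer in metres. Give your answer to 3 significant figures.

ΔR = 7.48 − 1.9 = 5.58 m²·K/W
L = ΔR × k = 5.58 × 0.0333 = 0.1858 m

0.186 m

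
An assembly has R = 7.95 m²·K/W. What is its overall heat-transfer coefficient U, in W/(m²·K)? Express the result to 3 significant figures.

0.126 W/(m²·K)

U = 1/R = 1/7.95 = 0.1258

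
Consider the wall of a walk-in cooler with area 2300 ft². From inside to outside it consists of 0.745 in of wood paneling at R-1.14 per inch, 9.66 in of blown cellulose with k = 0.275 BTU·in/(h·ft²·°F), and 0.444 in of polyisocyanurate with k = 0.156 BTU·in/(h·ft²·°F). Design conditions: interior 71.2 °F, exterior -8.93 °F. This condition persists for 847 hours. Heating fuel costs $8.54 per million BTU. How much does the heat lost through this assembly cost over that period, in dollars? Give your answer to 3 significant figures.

34.3 dollars

0.745 × 1.14 = 0.8493
9.66/0.275 = 35.13
0.444/0.156 = 2.846
R_total = 0.8493 + 35.13 + 2.846 = 38.82 ft²·°F·h/BTU
Q = 2300 × (71.2 − (-8.93)) / 38.82 = 4747 BTU/h
E = 4747 × 847 = 4021000 BTU
Cost = 4021000/10⁶ × 8.54 = $34.34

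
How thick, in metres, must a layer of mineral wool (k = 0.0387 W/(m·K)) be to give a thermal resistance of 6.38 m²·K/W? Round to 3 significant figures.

0.247 m

L = R·k = 6.38 × 0.0387 = 0.2469 m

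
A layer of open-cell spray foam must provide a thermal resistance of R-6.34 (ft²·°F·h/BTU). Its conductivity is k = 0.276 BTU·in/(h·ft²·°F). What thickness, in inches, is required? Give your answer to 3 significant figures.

L = R × k = 6.34 × 0.276 = 1.75 in

1.75 in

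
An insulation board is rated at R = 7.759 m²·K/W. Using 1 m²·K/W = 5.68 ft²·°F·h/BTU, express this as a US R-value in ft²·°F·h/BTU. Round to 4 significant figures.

R_US = 7.759 × 5.68 = 44.071

44.07 ft²·°F·h/BTU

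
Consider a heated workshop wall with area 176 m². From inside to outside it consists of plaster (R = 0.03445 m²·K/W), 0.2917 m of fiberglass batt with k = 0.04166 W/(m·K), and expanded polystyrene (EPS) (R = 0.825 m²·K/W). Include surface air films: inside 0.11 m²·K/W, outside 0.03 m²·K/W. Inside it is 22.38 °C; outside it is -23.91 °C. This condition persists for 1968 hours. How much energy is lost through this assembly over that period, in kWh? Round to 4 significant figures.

0.2917/0.04166 = 7.0019
R_total = 0.11 + 0.03445 + 7.0019 + 0.825 + 0.03 = 8.0014 m²·K/W
Q = 176 × (22.38 − (-23.91)) / 8.0014 = 1018.2 W
E = 1018.2 W × 1968 h / 1000 = 2003.8 kWh

2004 kWh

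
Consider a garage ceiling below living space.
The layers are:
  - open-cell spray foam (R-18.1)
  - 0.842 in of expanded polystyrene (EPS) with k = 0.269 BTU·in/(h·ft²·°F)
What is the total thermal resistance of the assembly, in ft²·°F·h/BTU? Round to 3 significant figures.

0.842/0.269 = 3.13
R_total = 18.1 + 3.13 = 21.23 ft²·°F·h/BTU

21.2 ft²·°F·h/BTU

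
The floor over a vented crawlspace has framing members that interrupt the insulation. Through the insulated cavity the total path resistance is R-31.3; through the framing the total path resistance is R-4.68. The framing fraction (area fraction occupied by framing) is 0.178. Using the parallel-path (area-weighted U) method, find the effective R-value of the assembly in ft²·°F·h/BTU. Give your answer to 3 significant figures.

15.6 ft²·°F·h/BTU

U_eff = 0.822/31.3 + 0.178/4.68 = 0.02626 + 0.03803 = 0.0643
R_eff = 1/U_eff = 15.55 ft²·°F·h/BTU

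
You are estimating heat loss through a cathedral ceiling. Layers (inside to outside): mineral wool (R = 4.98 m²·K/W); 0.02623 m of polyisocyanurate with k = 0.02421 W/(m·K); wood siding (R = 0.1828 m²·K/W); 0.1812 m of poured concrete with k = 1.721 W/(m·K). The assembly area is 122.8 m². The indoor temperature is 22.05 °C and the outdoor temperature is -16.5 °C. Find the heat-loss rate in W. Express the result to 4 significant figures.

0.02623/0.02421 = 1.0834
0.1812/1.721 = 0.10529
R_total = 4.98 + 1.0834 + 0.1828 + 0.10529 = 6.3515 m²·K/W
Q = A·ΔT/R = 122.8 × (22.05 − (-16.5)) / 6.3515 = 745.32 W

745.3 W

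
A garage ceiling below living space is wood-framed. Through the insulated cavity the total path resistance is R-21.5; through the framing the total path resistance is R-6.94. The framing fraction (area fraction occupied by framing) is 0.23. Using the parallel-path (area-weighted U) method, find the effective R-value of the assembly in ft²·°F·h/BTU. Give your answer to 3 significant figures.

14.5 ft²·°F·h/BTU

U_eff = 0.77/21.5 + 0.23/6.94 = 0.03581 + 0.03314 = 0.06896
R_eff = 1/U_eff = 14.5 ft²·°F·h/BTU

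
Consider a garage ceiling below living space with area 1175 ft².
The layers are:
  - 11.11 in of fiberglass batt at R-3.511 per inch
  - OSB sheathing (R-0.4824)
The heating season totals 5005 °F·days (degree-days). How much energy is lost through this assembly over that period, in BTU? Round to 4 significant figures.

3574000 BTU

11.11 × 3.511 = 39.007
R_total = 39.007 + 0.4824 = 39.49 ft²·°F·h/BTU
E = A × HDD × 24 / R = 1175 × 5005 × 24 / 39.49 = 3574100 BTU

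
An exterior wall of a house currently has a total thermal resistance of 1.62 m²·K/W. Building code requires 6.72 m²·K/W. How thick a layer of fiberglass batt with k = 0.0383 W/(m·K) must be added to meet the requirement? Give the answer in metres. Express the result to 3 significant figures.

0.195 m

ΔR = 6.72 − 1.62 = 5.1 m²·K/W
L = ΔR × k = 5.1 × 0.0383 = 0.1953 m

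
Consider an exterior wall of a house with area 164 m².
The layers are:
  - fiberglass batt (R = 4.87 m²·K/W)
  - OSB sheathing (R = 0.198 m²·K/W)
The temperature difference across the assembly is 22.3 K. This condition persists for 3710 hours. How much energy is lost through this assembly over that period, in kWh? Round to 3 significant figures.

2680 kWh

R_total = 4.87 + 0.198 = 5.068 m²·K/W
Q = 164 × 22.3 / 5.068 = 721.6 W
E = 721.6 W × 3710 h / 1000 = 2677 kWh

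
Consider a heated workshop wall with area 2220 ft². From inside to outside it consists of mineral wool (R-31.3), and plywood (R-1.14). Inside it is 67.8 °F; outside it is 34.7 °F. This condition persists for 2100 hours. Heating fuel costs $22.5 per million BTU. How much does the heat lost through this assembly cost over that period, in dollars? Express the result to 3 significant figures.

R_total = 31.3 + 1.14 = 32.44 ft²·°F·h/BTU
Q = 2220 × (67.8 − 34.7) / 32.44 = 2265 BTU/h
E = 2265 × 2100 = 4757000 BTU
Cost = 4757000/10⁶ × 22.5 = $107

107 dollars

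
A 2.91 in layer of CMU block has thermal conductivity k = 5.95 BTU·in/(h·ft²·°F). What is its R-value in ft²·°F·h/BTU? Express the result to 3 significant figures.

0.489 ft²·°F·h/BTU

R = L/k = 2.91/5.95 = 0.4891 ft²·°F·h/BTU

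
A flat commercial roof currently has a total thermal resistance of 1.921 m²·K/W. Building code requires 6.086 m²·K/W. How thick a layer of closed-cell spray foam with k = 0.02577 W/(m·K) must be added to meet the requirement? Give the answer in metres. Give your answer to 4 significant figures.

0.1073 m

ΔR = 6.086 − 1.921 = 4.165 m²·K/W
L = ΔR × k = 4.165 × 0.02577 = 0.10733 m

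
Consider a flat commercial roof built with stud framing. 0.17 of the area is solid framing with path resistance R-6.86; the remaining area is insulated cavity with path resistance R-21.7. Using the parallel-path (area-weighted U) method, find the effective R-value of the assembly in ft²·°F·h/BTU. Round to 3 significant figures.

U_eff = 0.83/21.7 + 0.17/6.86 = 0.03825 + 0.02478 = 0.06303
R_eff = 1/U_eff = 15.87 ft²·°F·h/BTU

15.9 ft²·°F·h/BTU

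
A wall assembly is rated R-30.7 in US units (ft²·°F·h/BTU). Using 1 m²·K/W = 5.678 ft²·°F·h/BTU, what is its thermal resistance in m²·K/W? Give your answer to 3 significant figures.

5.41 m²·K/W

R_SI = 30.7/5.678 = 5.407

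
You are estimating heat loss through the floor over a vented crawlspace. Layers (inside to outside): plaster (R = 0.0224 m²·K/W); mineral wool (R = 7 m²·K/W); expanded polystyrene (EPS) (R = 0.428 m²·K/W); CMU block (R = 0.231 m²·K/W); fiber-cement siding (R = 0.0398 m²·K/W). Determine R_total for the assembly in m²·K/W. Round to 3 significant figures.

7.72 m²·K/W

R_total = 0.0224 + 7 + 0.428 + 0.231 + 0.0398 = 7.721 m²·K/W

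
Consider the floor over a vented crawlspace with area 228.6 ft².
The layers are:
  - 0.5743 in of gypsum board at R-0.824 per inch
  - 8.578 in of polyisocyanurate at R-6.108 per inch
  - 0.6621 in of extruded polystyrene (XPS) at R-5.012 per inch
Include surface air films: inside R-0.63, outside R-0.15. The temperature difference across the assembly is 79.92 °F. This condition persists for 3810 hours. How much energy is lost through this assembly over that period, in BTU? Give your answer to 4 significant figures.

1222000 BTU

0.5743 × 0.824 = 0.47322
8.578 × 6.108 = 52.394
0.6621 × 5.012 = 3.3184
R_total = 0.63 + 0.47322 + 52.394 + 3.3184 + 0.15 = 56.966 ft²·°F·h/BTU
Q = 228.6 × 79.92 / 56.966 = 320.71 BTU/h
E = 320.71 × 3810 = 1221900 BTU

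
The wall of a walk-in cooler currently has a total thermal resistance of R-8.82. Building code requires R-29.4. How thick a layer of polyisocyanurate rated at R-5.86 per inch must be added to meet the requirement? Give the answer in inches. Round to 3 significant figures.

3.51 in

ΔR = 29.4 − 8.82 = 20.58 ft²·°F·h/BTU
L = ΔR / (R/in) = 20.58/5.86 = 3.512 in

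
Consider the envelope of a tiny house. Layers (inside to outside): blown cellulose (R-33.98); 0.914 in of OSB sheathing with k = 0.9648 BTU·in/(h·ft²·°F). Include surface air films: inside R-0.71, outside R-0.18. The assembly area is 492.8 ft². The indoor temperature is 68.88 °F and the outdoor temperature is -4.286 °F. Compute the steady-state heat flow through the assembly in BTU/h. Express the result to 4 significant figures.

1007 BTU/h

0.914/0.9648 = 0.94735
R_total = 0.71 + 33.98 + 0.94735 + 0.18 = 35.817 ft²·°F·h/BTU
Q = A·ΔT/R = 492.8 × (68.88 − (-4.286)) / 35.817 = 1006.7 BTU/h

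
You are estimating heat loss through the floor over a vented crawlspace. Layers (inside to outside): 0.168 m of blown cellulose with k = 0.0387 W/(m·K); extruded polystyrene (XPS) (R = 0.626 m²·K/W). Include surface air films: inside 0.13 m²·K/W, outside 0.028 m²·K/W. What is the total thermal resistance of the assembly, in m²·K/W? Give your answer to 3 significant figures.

0.168/0.0387 = 4.341
R_total = 0.13 + 4.341 + 0.626 + 0.028 = 5.125 m²·K/W

5.13 m²·K/W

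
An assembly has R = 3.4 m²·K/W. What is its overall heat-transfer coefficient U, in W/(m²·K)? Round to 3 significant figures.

U = 1/R = 1/3.4 = 0.2941

0.294 W/(m²·K)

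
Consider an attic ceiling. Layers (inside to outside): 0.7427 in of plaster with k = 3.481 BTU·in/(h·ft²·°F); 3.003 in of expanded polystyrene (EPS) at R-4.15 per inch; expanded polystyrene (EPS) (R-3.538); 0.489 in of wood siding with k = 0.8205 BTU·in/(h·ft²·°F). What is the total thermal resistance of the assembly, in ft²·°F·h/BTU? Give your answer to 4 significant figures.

0.7427/3.481 = 0.21336
3.003 × 4.15 = 12.462
0.489/0.8205 = 0.59598
R_total = 0.21336 + 12.462 + 3.538 + 0.59598 = 16.81 ft²·°F·h/BTU

16.81 ft²·°F·h/BTU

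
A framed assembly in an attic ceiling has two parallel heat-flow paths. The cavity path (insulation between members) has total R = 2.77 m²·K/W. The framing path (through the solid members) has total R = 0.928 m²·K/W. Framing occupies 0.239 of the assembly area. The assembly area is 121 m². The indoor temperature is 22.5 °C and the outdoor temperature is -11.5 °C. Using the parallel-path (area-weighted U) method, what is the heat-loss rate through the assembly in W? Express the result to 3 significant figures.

U_eff = 0.761/2.77 + 0.239/0.928 = 0.2747 + 0.2575 = 0.5323
R_eff = 1/U_eff = 1.879 m²·K/W
Q = 121 × (22.5 − (-11.5)) / 1.879 = 2190 W

2190 W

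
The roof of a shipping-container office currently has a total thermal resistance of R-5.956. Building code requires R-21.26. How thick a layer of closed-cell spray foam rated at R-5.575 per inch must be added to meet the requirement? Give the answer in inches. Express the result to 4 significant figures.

2.745 in

ΔR = 21.26 − 5.956 = 15.304 ft²·°F·h/BTU
L = ΔR / (R/in) = 15.304/5.575 = 2.7451 in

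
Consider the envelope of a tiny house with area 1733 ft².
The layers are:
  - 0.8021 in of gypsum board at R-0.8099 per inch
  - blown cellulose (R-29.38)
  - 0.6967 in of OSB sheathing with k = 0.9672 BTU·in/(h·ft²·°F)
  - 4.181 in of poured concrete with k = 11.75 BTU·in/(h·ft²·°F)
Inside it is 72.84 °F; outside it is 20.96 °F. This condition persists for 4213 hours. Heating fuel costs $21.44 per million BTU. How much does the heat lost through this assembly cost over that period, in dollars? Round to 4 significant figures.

261.1 dollars

0.8021 × 0.8099 = 0.64962
0.6967/0.9672 = 0.72033
4.181/11.75 = 0.35583
R_total = 0.64962 + 29.38 + 0.72033 + 0.35583 = 31.106 ft²·°F·h/BTU
Q = 1733 × (72.84 − 20.96) / 31.106 = 2890.4 BTU/h
E = 2890.4 × 4213 = 12177000 BTU
Cost = 12177000/10⁶ × 21.44 = $261.08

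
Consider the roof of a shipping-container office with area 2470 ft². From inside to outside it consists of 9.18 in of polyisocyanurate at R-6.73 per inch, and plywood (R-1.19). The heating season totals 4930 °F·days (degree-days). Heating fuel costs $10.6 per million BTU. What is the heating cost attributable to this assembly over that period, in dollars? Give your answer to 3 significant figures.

9.18 × 6.73 = 61.78
R_total = 61.78 + 1.19 = 62.97 ft²·°F·h/BTU
E = A × HDD × 24 / R = 2470 × 4930 × 24 / 62.97 = 4641000 BTU
Cost = 4641000/10⁶ × 10.6 = $49.19

49.2 dollars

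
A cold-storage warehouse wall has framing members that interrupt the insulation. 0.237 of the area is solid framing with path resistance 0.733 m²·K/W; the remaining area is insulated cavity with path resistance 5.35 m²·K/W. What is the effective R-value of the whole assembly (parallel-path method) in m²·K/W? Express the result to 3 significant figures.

2.15 m²·K/W

U_eff = 0.763/5.35 + 0.237/0.733 = 0.1426 + 0.3233 = 0.4659
R_eff = 1/U_eff = 2.146 m²·K/W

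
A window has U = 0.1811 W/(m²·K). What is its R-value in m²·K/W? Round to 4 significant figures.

5.522 m²·K/W

R = 1/U = 1/0.1811 = 5.5218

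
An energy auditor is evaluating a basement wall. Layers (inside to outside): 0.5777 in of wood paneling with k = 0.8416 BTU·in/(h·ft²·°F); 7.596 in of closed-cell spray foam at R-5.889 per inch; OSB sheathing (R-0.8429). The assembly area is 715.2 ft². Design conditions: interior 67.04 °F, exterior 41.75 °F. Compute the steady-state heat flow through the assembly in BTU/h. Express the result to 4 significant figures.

0.5777/0.8416 = 0.68643
7.596 × 5.889 = 44.733
R_total = 0.68643 + 44.733 + 0.8429 = 46.262 ft²·°F·h/BTU
Q = A·ΔT/R = 715.2 × (67.04 − 41.75) / 46.262 = 390.98 BTU/h

391.0 BTU/h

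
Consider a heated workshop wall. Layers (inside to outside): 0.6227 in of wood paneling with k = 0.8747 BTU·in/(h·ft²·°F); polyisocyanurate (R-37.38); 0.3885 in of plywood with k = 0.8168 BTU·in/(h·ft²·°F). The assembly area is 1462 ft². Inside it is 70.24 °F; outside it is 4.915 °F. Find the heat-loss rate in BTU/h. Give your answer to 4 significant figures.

2476 BTU/h

0.6227/0.8747 = 0.7119
0.3885/0.8168 = 0.47564
R_total = 0.7119 + 37.38 + 0.47564 = 38.568 ft²·°F·h/BTU
Q = A·ΔT/R = 1462 × (70.24 − 4.915) / 38.568 = 2476.3 BTU/h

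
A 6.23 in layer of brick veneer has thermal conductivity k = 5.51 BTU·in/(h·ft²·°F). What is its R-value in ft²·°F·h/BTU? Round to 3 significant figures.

1.13 ft²·°F·h/BTU

R = L/k = 6.23/5.51 = 1.131 ft²·°F·h/BTU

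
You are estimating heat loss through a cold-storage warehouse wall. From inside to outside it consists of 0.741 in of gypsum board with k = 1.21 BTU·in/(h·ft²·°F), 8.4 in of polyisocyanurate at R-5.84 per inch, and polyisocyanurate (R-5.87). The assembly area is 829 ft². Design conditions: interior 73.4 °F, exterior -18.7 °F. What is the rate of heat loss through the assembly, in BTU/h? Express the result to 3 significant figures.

1370 BTU/h

0.741/1.21 = 0.6124
8.4 × 5.84 = 49.06
R_total = 0.6124 + 49.06 + 5.87 = 55.54 ft²·°F·h/BTU
Q = A·ΔT/R = 829 × (73.4 − (-18.7)) / 55.54 = 1375 BTU/h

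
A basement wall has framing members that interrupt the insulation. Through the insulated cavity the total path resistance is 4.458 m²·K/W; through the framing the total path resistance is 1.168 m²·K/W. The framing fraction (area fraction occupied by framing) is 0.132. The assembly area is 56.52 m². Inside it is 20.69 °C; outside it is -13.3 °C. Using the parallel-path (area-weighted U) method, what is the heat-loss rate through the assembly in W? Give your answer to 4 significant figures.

U_eff = 0.868/4.458 + 0.132/1.168 = 0.19471 + 0.11301 = 0.30772
R_eff = 1/U_eff = 3.2497 m²·K/W
Q = 56.52 × (20.69 − (-13.3)) / 3.2497 = 591.17 W

591.2 W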